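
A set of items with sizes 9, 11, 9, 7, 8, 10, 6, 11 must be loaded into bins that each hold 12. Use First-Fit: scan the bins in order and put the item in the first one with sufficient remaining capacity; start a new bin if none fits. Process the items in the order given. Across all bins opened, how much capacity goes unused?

25

Put 9 in bin 1; 3 remain.
Put 11 in bin 2; 1 remain.
Put 9 in bin 3; 3 remain.
Put 7 in bin 4; 5 remain.
Put 8 in bin 5; 4 remain.
Put 10 in bin 6; 2 remain.
Put 6 in bin 7; 6 remain.
Put 11 in bin 8; 1 remain.
8 bins × 12 = 96; used 71; unused 25.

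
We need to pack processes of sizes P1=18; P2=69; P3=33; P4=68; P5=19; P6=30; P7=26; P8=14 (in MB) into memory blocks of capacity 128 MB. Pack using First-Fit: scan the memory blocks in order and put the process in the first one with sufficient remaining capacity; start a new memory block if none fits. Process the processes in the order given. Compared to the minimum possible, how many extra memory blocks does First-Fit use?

0

First-Fit: [18,69,33] [68,19,30] [26,14] → 3 memory blocks.
Total size 277 MB; any packing needs at least ⌈277/128⌉ = 3 memory blocks.
So 3 is already optimal.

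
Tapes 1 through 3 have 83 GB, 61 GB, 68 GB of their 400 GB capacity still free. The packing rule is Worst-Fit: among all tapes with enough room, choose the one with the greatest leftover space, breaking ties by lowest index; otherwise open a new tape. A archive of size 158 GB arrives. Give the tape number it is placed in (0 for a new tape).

No tape has ≥ 158 GB free, so a new tape is opened.

0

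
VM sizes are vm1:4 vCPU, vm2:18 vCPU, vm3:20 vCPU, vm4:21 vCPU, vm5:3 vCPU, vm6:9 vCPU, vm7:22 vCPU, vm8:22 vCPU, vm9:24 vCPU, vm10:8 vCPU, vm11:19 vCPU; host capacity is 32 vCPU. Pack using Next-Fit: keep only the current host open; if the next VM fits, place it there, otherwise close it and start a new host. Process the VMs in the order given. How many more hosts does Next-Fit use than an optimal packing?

Next-Fit: [4,18] [20] [21,3] [9,22] [22] [24,8] [19] → 7 hosts.
7 VMs exceed 16 vCPU (half the capacity), and no two of those can share a host, so at least 7 hosts are needed.
So 7 is already optimal.

0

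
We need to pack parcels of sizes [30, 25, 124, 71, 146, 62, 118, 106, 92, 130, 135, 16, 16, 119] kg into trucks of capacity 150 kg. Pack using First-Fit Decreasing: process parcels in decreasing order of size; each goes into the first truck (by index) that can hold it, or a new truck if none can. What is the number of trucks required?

Sorted descending: 146, 135, 130, 124, 119, 118, 106, 92, 71, 62, 30, 25, 16, 16.
Put 146 kg in truck 1; 4 kg remain.
Put 135 kg in truck 2; 15 kg remain.
Put 130 kg in truck 3; 20 kg remain.
Put 124 kg in truck 4; 26 kg remain.
Put 119 kg in truck 5; 31 kg remain.
Put 118 kg in truck 6; 32 kg remain.
Put 106 kg in truck 7; 44 kg remain.
Put 92 kg in truck 8; 58 kg remain.
Put 71 kg in truck 9; 79 kg remain.
Put 62 kg in truck 9; 17 kg remain.
Put 30 kg in truck 5; 1 kg remain.
Put 25 kg in truck 4; 1 kg remain.
Put 16 kg in truck 3; 4 kg remain.
Put 16 kg in truck 6; 16 kg remain.

9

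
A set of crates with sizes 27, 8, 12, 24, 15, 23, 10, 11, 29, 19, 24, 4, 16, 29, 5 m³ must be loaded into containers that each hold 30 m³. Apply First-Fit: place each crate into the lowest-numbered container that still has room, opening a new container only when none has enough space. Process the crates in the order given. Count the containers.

10

Put 27 m³ in container 1; 3 m³ remain.
Put 8 m³ in container 2; 22 m³ remain.
Put 12 m³ in container 2; 10 m³ remain.
Put 24 m³ in container 3; 6 m³ remain.
Put 15 m³ in container 4; 15 m³ remain.
Put 23 m³ in container 5; 7 m³ remain.
Put 10 m³ in container 2; 0 m³ remain.
Put 11 m³ in container 4; 4 m³ remain.
Put 29 m³ in container 6; 1 m³ remain.
Put 19 m³ in container 7; 11 m³ remain.
Put 24 m³ in container 8; 6 m³ remain.
Put 4 m³ in container 3; 2 m³ remain.
Put 16 m³ in container 9; 14 m³ remain.
Put 29 m³ in container 10; 1 m³ remain.
Put 5 m³ in container 5; 2 m³ remain.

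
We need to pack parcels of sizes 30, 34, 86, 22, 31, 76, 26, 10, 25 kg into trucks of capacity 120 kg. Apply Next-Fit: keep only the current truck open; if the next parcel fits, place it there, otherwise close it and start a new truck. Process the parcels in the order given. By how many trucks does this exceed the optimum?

1

Next-Fit: [30,34] [86,22] [31,76] [26,10,25] → 4 trucks.
Total size 340 kg; any packing needs at least ⌈340/120⌉ = 3 trucks.
An optimal packing achieves that bound: [86,34] [76,31,10] [30,26,25,22] → 3 trucks.
Excess: 4 − 3 = 1.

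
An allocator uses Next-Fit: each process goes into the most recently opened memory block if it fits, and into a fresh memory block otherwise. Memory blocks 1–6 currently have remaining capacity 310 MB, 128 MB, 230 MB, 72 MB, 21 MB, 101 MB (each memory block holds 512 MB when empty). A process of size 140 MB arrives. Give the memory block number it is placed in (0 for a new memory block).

Next-Fit only looks at memory block 6, which has 101 MB free.
140 MB does not fit, so a new memory block is opened.

0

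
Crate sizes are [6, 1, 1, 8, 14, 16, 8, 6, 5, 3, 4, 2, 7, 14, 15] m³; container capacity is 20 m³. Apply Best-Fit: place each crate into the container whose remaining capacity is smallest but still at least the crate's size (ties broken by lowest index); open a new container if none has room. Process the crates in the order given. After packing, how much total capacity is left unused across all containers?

Put 6 m³ in container 1; 14 m³ remain.
Put 1 m³ in container 1; 13 m³ remain.
Put 1 m³ in container 1; 12 m³ remain.
Put 8 m³ in container 1; 4 m³ remain.
Put 14 m³ in container 2; 6 m³ remain.
Put 16 m³ in container 3; 4 m³ remain.
Put 8 m³ in container 4; 12 m³ remain.
Put 6 m³ in container 2; 0 m³ remain.
Put 5 m³ in container 4; 7 m³ remain.
Put 3 m³ in container 1; 1 m³ remain.
Put 4 m³ in container 3; 0 m³ remain.
Put 2 m³ in container 4; 5 m³ remain.
Put 7 m³ in container 5; 13 m³ remain.
Put 14 m³ in container 6; 6 m³ remain.
Put 15 m³ in container 7; 5 m³ remain.
7 containers × 20 m³ = 140 m³; used 110 m³; unused 30 m³.

30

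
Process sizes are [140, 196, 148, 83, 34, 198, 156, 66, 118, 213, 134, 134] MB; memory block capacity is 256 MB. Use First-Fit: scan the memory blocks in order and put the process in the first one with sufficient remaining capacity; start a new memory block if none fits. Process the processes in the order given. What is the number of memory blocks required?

8 memory blocks

memory block 1: place 140 MB, 116 MB left
memory block 2: place 196 MB, 60 MB left
memory block 3: place 148 MB, 108 MB left
memory block 1: place 83 MB, 33 MB left
memory block 2: place 34 MB, 26 MB left
memory block 4: place 198 MB, 58 MB left
memory block 5: place 156 MB, 100 MB left
memory block 3: place 66 MB, 42 MB left
memory block 6: place 118 MB, 138 MB left
memory block 7: place 213 MB, 43 MB left
memory block 6: place 134 MB, 4 MB left
memory block 8: place 134 MB, 122 MB left
Final memory blocks: [140,83] [196,34] [148,66] [198] [156] [118,134] [213] [134].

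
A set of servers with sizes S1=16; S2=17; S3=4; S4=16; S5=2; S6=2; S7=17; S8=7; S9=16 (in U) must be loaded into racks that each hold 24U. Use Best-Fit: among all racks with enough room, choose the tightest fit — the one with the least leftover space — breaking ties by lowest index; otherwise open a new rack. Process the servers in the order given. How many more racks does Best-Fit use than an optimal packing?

Best-Fit: [16,2] [17,4,2] [16] [17,7] [16] → 5 racks.
Total size 97U; any packing needs at least ⌈97/24⌉ = 5 racks.
So 5 is already optimal.

0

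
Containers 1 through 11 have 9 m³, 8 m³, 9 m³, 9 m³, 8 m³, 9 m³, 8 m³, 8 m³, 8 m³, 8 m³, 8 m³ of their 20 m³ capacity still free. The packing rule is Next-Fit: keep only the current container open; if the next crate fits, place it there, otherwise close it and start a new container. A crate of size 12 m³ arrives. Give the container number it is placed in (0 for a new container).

0

Next-Fit only looks at container 11, which has 8 m³ free.
12 m³ does not fit, so a new container is opened.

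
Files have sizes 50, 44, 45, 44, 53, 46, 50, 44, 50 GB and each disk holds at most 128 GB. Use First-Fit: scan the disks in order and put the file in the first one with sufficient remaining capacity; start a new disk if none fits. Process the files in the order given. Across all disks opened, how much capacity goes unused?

214

disk 1: place 50 GB, 78 GB left
disk 1: place 44 GB, 34 GB left
disk 2: place 45 GB, 83 GB left
disk 2: place 44 GB, 39 GB left
disk 3: place 53 GB, 75 GB left
disk 3: place 46 GB, 29 GB left
disk 4: place 50 GB, 78 GB left
disk 4: place 44 GB, 34 GB left
disk 5: place 50 GB, 78 GB left
5 disks × 128 GB = 640 GB; used 426 GB; unused 214 GB.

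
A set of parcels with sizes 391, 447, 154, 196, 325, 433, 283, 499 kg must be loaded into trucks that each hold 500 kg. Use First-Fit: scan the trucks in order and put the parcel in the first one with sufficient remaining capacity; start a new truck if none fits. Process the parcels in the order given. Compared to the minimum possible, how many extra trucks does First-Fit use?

First-Fit: [391] [447] [154,196] [325] [433] [283] [499] → 7 trucks.
Total size 2728 kg; any packing needs at least ⌈2728/500⌉ = 6 trucks.
An optimal packing achieves that bound: [499] [447] [433] [391] [325,154] [283,196] → 6 trucks.
Excess: 7 − 6 = 1.

1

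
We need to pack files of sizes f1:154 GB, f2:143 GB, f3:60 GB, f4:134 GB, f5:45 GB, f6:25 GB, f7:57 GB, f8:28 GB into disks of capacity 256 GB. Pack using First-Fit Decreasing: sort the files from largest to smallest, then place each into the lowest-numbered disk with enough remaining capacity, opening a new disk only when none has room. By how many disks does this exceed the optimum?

First-Fit Decreasing: [154,60,28] [143,57,45] [134,25] → 3 disks.
Total size 646 GB; any packing needs at least ⌈646/256⌉ = 3 disks.
So 3 is already optimal.

0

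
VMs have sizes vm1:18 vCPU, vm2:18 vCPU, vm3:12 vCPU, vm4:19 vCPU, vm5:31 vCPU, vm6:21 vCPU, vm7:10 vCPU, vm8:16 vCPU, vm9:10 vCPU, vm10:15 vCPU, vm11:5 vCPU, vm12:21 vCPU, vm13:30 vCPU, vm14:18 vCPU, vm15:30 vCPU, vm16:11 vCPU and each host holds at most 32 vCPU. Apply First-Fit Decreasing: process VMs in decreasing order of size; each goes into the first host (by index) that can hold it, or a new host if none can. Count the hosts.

10 hosts

Sorted descending: 31, 30, 30, 21, 21, 19, 18, 18, 18, 16, 15, 12, 11, 10, 10, 5.
31 vCPU → host 1 (remaining 1 vCPU)
30 vCPU → host 2 (remaining 2 vCPU)
30 vCPU → host 3 (remaining 2 vCPU)
21 vCPU → host 4 (remaining 11 vCPU)
21 vCPU → host 5 (remaining 11 vCPU)
19 vCPU → host 6 (remaining 13 vCPU)
18 vCPU → host 7 (remaining 14 vCPU)
18 vCPU → host 8 (remaining 14 vCPU)
18 vCPU → host 9 (remaining 14 vCPU)
16 vCPU → host 10 (remaining 16 vCPU)
15 vCPU → host 10 (remaining 1 vCPU)
12 vCPU → host 6 (remaining 1 vCPU)
11 vCPU → host 4 (remaining 0 vCPU)
10 vCPU → host 5 (remaining 1 vCPU)
10 vCPU → host 7 (remaining 4 vCPU)
5 vCPU → host 8 (remaining 9 vCPU)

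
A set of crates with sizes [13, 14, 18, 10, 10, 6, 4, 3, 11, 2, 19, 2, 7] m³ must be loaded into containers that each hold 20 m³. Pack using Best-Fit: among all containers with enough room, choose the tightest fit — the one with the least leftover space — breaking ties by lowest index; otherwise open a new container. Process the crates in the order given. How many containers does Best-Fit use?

6 containers

13 m³ → container 1 (remaining 7 m³)
14 m³ → container 2 (remaining 6 m³)
18 m³ → container 3 (remaining 2 m³)
10 m³ → container 4 (remaining 10 m³)
10 m³ → container 4 (remaining 0 m³)
6 m³ → container 2 (remaining 0 m³)
4 m³ → container 1 (remaining 3 m³)
3 m³ → container 1 (remaining 0 m³)
11 m³ → container 5 (remaining 9 m³)
2 m³ → container 3 (remaining 0 m³)
19 m³ → container 6 (remaining 1 m³)
2 m³ → container 5 (remaining 7 m³)
7 m³ → container 5 (remaining 0 m³)
Final containers: [13,4,3] [14,6] [18,2] [10,10] [11,2,7] [19].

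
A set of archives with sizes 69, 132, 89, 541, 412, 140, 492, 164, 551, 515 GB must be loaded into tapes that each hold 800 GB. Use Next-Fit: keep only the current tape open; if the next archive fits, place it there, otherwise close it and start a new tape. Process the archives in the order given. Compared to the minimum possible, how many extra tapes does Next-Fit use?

1

Next-Fit: [69,132,89] [541] [412,140] [492,164] [551] [515] → 6 tapes.
5 archives exceed 400 GB (half the capacity), and no two of those can share a tape, so at least 5 tapes are needed.
An optimal packing achieves that bound: [551,164,69] [541,140,89] [515,132] [492] [412] → 5 tapes.
Excess: 6 − 5 = 1.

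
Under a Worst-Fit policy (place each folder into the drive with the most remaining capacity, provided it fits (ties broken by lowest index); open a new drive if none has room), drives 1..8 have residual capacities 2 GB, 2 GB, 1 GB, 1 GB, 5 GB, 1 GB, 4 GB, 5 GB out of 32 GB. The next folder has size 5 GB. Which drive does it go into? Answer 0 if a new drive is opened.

Drives with room: drive 5 (5 GB), drive 8 (5 GB).
Most room is drive 5 with 5 GB free.

5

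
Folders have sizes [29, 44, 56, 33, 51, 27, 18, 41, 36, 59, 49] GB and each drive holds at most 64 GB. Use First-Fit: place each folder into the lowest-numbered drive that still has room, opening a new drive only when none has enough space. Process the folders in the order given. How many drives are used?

Put 29 GB in drive 1; 35 GB remain.
Put 44 GB in drive 2; 20 GB remain.
Put 56 GB in drive 3; 8 GB remain.
Put 33 GB in drive 1; 2 GB remain.
Put 51 GB in drive 4; 13 GB remain.
Put 27 GB in drive 5; 37 GB remain.
Put 18 GB in drive 2; 2 GB remain.
Put 41 GB in drive 6; 23 GB remain.
Put 36 GB in drive 5; 1 GB remain.
Put 59 GB in drive 7; 5 GB remain.
Put 49 GB in drive 8; 15 GB remain.
Final drives: [29,33] [44,18] [56] [51] [27,36] [41] [59] [49].

8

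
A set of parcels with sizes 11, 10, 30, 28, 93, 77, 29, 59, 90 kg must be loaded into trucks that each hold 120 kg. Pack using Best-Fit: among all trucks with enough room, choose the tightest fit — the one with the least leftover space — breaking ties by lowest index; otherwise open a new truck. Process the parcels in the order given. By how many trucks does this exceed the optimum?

Best-Fit: [11,10,30,28,29] [93] [77] [59] [90] → 5 trucks.
Total size 427 kg; any packing needs at least ⌈427/120⌉ = 4 trucks.
An optimal packing achieves that bound: [93,11,10] [90,30] [77,29] [59,28] → 4 trucks.
Excess: 5 − 4 = 1.

1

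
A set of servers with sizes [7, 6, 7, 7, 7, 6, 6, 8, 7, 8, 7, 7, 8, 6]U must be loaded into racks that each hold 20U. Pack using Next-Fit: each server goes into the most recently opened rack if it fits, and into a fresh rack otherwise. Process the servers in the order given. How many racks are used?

7U → rack 1 (remaining 13U)
6U → rack 1 (remaining 7U)
7U → rack 1 (remaining 0U)
7U → rack 2 (remaining 13U)
7U → rack 2 (remaining 6U)
6U → rack 2 (remaining 0U)
6U → rack 3 (remaining 14U)
8U → rack 3 (remaining 6U)
7U → rack 4 (remaining 13U)
8U → rack 4 (remaining 5U)
7U → rack 5 (remaining 13U)
7U → rack 5 (remaining 6U)
8U → rack 6 (remaining 12U)
6U → rack 6 (remaining 6U)
Final racks: [7,6,7] [7,7,6] [6,8] [7,8] [7,7] [8,6].

6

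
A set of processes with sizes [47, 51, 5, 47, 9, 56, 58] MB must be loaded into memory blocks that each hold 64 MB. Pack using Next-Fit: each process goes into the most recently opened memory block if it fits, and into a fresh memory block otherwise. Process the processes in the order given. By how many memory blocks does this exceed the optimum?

0

Next-Fit: [47] [51,5] [47,9] [56] [58] → 5 memory blocks.
Total size 273 MB; any packing needs at least ⌈273/64⌉ = 5 memory blocks.
So 5 is already optimal.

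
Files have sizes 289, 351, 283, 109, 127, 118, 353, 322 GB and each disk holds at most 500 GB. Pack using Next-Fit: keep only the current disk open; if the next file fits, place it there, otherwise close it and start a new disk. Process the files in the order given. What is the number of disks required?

6

Put 289 GB in disk 1; 211 GB remain.
Put 351 GB in disk 2; 149 GB remain.
Put 283 GB in disk 3; 217 GB remain.
Put 109 GB in disk 3; 108 GB remain.
Put 127 GB in disk 4; 373 GB remain.
Put 118 GB in disk 4; 255 GB remain.
Put 353 GB in disk 5; 147 GB remain.
Put 322 GB in disk 6; 178 GB remain.
Final disks: [289] [351] [283,109] [127,118] [353] [322].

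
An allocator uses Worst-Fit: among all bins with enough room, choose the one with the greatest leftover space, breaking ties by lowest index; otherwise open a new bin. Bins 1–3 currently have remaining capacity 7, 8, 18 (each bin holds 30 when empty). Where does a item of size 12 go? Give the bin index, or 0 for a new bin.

3

Bins with room: bin 3 (18).
Most room is bin 3 with 18 free.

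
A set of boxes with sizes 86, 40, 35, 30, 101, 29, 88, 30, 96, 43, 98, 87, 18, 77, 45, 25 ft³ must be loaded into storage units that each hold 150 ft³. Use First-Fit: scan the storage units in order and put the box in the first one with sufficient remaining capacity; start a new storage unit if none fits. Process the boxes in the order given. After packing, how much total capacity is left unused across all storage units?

272

86 ft³ → storage unit 1 (remaining 64 ft³)
40 ft³ → storage unit 1 (remaining 24 ft³)
35 ft³ → storage unit 2 (remaining 115 ft³)
30 ft³ → storage unit 2 (remaining 85 ft³)
101 ft³ → storage unit 3 (remaining 49 ft³)
29 ft³ → storage unit 2 (remaining 56 ft³)
88 ft³ → storage unit 4 (remaining 62 ft³)
30 ft³ → storage unit 2 (remaining 26 ft³)
96 ft³ → storage unit 5 (remaining 54 ft³)
43 ft³ → storage unit 3 (remaining 6 ft³)
98 ft³ → storage unit 6 (remaining 52 ft³)
87 ft³ → storage unit 7 (remaining 63 ft³)
18 ft³ → storage unit 1 (remaining 6 ft³)
77 ft³ → storage unit 8 (remaining 73 ft³)
45 ft³ → storage unit 4 (remaining 17 ft³)
25 ft³ → storage unit 2 (remaining 1 ft³)
8 storage units × 150 ft³ = 1200 ft³; used 928 ft³; unused 272 ft³.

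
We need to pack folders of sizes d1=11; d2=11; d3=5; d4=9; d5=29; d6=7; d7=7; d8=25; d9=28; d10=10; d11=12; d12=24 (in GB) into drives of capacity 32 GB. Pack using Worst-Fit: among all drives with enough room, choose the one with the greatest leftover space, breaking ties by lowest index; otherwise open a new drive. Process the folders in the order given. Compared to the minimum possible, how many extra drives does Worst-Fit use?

1

Worst-Fit: [11,11,5] [9,7,7] [29] [25] [28] [10,12] [24] → 7 drives.
Total size 178 GB; any packing needs at least ⌈178/32⌉ = 6 drives.
An optimal packing achieves that bound: [29] [28] [25,7] [24,7] [12,11,9] [11,10,5] → 6 drives.
Excess: 7 − 6 = 1.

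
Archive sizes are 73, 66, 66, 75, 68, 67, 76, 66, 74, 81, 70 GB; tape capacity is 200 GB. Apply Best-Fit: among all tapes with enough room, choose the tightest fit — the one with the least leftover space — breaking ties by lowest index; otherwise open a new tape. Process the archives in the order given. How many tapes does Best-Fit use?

6

tape 1: place 73 GB, 127 GB left
tape 1: place 66 GB, 61 GB left
tape 2: place 66 GB, 134 GB left
tape 2: place 75 GB, 59 GB left
tape 3: place 68 GB, 132 GB left
tape 3: place 67 GB, 65 GB left
tape 4: place 76 GB, 124 GB left
tape 4: place 66 GB, 58 GB left
tape 5: place 74 GB, 126 GB left
tape 5: place 81 GB, 45 GB left
tape 6: place 70 GB, 130 GB left
Final tapes: [73,66] [66,75] [68,67] [76,66] [74,81] [70].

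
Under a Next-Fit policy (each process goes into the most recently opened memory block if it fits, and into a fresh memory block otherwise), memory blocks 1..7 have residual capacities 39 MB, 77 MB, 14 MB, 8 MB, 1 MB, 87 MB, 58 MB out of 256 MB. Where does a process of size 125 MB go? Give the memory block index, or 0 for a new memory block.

Next-Fit only looks at memory block 7, which has 58 MB free.
125 MB does not fit, so a new memory block is opened.

0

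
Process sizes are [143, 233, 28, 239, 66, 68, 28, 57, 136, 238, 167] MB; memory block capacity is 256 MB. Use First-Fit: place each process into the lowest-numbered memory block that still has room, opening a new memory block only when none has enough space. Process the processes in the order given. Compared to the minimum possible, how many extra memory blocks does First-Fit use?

First-Fit: [143,28,66] [233] [239] [68,28,57] [136] [238] [167] → 7 memory blocks.
Total size 1403 MB; any packing needs at least ⌈1403/256⌉ = 6 memory blocks.
An optimal packing achieves that bound: [239] [238] [233] [167,68] [143,66,28] [136,57,28] → 6 memory blocks.
Excess: 7 − 6 = 1.

1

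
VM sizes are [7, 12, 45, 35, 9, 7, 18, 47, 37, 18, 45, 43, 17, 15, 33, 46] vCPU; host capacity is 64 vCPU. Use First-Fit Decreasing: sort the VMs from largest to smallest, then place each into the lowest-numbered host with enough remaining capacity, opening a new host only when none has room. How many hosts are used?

8

Sorted descending: 47, 46, 45, 45, 43, 37, 35, 33, 18, 18, 17, 15, 12, 9, 7, 7.
host 1: place 47 vCPU, 17 vCPU left
host 2: place 46 vCPU, 18 vCPU left
host 3: place 45 vCPU, 19 vCPU left
host 4: place 45 vCPU, 19 vCPU left
host 5: place 43 vCPU, 21 vCPU left
host 6: place 37 vCPU, 27 vCPU left
host 7: place 35 vCPU, 29 vCPU left
host 8: place 33 vCPU, 31 vCPU left
host 2: place 18 vCPU, 0 vCPU left
host 3: place 18 vCPU, 1 vCPU left
host 1: place 17 vCPU, 0 vCPU left
host 4: place 15 vCPU, 4 vCPU left
host 5: place 12 vCPU, 9 vCPU left
host 5: place 9 vCPU, 0 vCPU left
host 6: place 7 vCPU, 20 vCPU left
host 6: place 7 vCPU, 13 vCPU left
Final hosts: [47,17] [46,18] [45,18] [45,15] [43,12,9] [37,7,7] [35] [33].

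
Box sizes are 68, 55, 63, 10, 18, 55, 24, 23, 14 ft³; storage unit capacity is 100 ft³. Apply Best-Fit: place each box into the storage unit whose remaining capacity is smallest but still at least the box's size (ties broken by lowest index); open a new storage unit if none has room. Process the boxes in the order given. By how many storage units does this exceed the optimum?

0

Best-Fit: [68,10,18] [55,23,14] [63,24] [55] → 4 storage units.
Total size 330 ft³; any packing needs at least ⌈330/100⌉ = 4 storage units.
So 4 is already optimal.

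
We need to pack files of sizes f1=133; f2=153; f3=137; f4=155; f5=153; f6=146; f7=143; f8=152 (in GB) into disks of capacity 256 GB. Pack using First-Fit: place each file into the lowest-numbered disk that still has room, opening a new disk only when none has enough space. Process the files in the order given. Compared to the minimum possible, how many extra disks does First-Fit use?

First-Fit: [133] [153] [137] [155] [153] [146] [143] [152] → 8 disks.
8 files exceed 128 GB (half the capacity), and no two of those can share a disk, so at least 8 disks are needed.
So 8 is already optimal.

0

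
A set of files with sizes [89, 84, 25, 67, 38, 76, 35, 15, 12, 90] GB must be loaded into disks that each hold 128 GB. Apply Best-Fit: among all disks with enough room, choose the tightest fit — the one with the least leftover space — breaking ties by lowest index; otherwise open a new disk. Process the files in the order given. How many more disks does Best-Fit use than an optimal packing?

Best-Fit: [89,25,12] [84,38] [67] [76,35,15] [90] → 5 disks.
Total size 531 GB; any packing needs at least ⌈531/128⌉ = 5 disks.
So 5 is already optimal.

0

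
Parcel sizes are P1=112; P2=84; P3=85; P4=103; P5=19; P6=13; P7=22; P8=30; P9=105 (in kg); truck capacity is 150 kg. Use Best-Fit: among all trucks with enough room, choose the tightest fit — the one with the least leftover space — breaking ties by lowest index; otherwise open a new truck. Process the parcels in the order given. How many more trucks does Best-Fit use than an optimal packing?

Best-Fit: [112,19,13] [84] [85,30] [103,22] [105] → 5 trucks.
5 parcels exceed 75 kg (half the capacity), and no two of those can share a truck, so at least 5 trucks are needed.
So 5 is already optimal.

0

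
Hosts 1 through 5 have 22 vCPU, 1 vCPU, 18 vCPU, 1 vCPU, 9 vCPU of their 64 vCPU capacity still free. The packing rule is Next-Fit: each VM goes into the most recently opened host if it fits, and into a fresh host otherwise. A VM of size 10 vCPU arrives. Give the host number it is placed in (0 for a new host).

Next-Fit only looks at host 5, which has 9 vCPU free.
10 vCPU does not fit, so a new host is opened.

0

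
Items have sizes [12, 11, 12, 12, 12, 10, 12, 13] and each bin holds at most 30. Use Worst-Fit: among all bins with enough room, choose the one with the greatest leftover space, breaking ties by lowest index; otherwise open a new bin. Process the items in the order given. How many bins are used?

4

12 → bin 1 (remaining 18)
11 → bin 1 (remaining 7)
12 → bin 2 (remaining 18)
12 → bin 2 (remaining 6)
12 → bin 3 (remaining 18)
10 → bin 3 (remaining 8)
12 → bin 4 (remaining 18)
13 → bin 4 (remaining 5)
Final bins: [12,11] [12,12] [12,10] [12,13].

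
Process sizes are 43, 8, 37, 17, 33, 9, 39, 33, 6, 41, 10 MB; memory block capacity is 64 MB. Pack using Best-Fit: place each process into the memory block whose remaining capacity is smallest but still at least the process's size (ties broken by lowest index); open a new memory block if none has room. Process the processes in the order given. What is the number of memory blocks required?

6

memory block 1: place 43 MB, 21 MB left
memory block 1: place 8 MB, 13 MB left
memory block 2: place 37 MB, 27 MB left
memory block 2: place 17 MB, 10 MB left
memory block 3: place 33 MB, 31 MB left
memory block 2: place 9 MB, 1 MB left
memory block 4: place 39 MB, 25 MB left
memory block 5: place 33 MB, 31 MB left
memory block 1: place 6 MB, 7 MB left
memory block 6: place 41 MB, 23 MB left
memory block 6: place 10 MB, 13 MB left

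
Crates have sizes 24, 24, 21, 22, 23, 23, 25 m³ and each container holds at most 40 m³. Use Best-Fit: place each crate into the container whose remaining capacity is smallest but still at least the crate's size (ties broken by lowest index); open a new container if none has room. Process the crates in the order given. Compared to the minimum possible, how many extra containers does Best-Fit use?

Best-Fit: [24] [24] [21] [22] [23] [23] [25] → 7 containers.
7 crates exceed 20 m³ (half the capacity), and no two of those can share a container, so at least 7 containers are needed.
So 7 is already optimal.

0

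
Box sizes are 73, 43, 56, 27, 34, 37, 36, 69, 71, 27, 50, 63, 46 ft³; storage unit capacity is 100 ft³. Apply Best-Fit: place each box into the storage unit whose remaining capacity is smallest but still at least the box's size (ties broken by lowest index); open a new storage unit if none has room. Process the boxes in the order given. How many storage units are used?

storage unit 1: place 73 ft³, 27 ft³ left
storage unit 2: place 43 ft³, 57 ft³ left
storage unit 2: place 56 ft³, 1 ft³ left
storage unit 1: place 27 ft³, 0 ft³ left
storage unit 3: place 34 ft³, 66 ft³ left
storage unit 3: place 37 ft³, 29 ft³ left
storage unit 4: place 36 ft³, 64 ft³ left
storage unit 5: place 69 ft³, 31 ft³ left
storage unit 6: place 71 ft³, 29 ft³ left
storage unit 3: place 27 ft³, 2 ft³ left
storage unit 4: place 50 ft³, 14 ft³ left
storage unit 7: place 63 ft³, 37 ft³ left
storage unit 8: place 46 ft³, 54 ft³ left

8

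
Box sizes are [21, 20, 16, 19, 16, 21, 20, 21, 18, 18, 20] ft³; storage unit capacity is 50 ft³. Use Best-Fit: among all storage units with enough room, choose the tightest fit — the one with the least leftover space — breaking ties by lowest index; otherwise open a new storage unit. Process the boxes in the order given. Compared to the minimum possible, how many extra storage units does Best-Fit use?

1

Best-Fit: [21,20] [16,19] [16,21] [20,21] [18,18] [20] → 6 storage units.
Total size 210 ft³; any packing needs at least ⌈210/50⌉ = 5 storage units.
An optimal packing achieves that bound: [21,21] [21,20] [20,20] [19,18] [18,16,16] → 5 storage units.
Excess: 6 − 5 = 1.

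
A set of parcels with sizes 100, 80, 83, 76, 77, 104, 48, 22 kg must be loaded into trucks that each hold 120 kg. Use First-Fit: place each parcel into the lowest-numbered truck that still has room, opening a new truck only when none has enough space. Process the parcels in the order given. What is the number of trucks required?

7

truck 1: place 100 kg, 20 kg left
truck 2: place 80 kg, 40 kg left
truck 3: place 83 kg, 37 kg left
truck 4: place 76 kg, 44 kg left
truck 5: place 77 kg, 43 kg left
truck 6: place 104 kg, 16 kg left
truck 7: place 48 kg, 72 kg left
truck 2: place 22 kg, 18 kg left
Final trucks: [100] [80,22] [83] [76] [77] [104] [48].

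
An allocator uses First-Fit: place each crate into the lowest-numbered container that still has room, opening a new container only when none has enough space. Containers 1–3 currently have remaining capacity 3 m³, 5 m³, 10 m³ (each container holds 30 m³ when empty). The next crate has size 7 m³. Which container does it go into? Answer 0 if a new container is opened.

Containers with room: container 3 (10 m³).
The first with room is container 3.

3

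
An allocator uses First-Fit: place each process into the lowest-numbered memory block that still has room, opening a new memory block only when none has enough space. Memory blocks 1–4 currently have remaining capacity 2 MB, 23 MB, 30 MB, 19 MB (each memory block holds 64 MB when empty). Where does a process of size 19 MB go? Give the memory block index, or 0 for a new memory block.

Memory blocks with room: memory block 2 (23 MB), memory block 3 (30 MB), memory block 4 (19 MB).
The first with room is memory block 2.

2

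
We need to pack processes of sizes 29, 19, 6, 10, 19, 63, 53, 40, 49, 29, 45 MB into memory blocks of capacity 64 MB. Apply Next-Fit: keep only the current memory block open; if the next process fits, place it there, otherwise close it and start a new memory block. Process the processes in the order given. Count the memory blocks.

8

29 MB → memory block 1 (remaining 35 MB)
19 MB → memory block 1 (remaining 16 MB)
6 MB → memory block 1 (remaining 10 MB)
10 MB → memory block 1 (remaining 0 MB)
19 MB → memory block 2 (remaining 45 MB)
63 MB → memory block 3 (remaining 1 MB)
53 MB → memory block 4 (remaining 11 MB)
40 MB → memory block 5 (remaining 24 MB)
49 MB → memory block 6 (remaining 15 MB)
29 MB → memory block 7 (remaining 35 MB)
45 MB → memory block 8 (remaining 19 MB)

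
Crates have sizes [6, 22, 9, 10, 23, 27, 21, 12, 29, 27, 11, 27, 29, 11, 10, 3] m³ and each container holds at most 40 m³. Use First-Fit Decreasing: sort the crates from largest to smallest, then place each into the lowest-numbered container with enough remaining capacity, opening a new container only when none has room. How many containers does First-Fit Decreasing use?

Sorted descending: 29, 29, 27, 27, 27, 23, 22, 21, 12, 11, 11, 10, 10, 9, 6, 3.
container 1: place 29 m³, 11 m³ left
container 2: place 29 m³, 11 m³ left
container 3: place 27 m³, 13 m³ left
container 4: place 27 m³, 13 m³ left
container 5: place 27 m³, 13 m³ left
container 6: place 23 m³, 17 m³ left
container 7: place 22 m³, 18 m³ left
container 8: place 21 m³, 19 m³ left
container 3: place 12 m³, 1 m³ left
container 1: place 11 m³, 0 m³ left
container 2: place 11 m³, 0 m³ left
container 4: place 10 m³, 3 m³ left
container 5: place 10 m³, 3 m³ left
container 6: place 9 m³, 8 m³ left
container 6: place 6 m³, 2 m³ left
container 4: place 3 m³, 0 m³ left

8 containers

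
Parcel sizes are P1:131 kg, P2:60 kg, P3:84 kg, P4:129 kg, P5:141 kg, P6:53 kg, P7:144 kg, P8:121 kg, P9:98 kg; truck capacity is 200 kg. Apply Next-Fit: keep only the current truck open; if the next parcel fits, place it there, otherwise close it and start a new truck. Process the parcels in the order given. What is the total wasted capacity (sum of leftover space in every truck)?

439

Put P1 (131 kg) in truck 1; 69 kg remain.
Put P2 (60 kg) in truck 1; 9 kg remain.
Put P3 (84 kg) in truck 2; 116 kg remain.
Put P4 (129 kg) in truck 3; 71 kg remain.
Put P5 (141 kg) in truck 4; 59 kg remain.
Put P6 (53 kg) in truck 4; 6 kg remain.
Put P7 (144 kg) in truck 5; 56 kg remain.
Put P8 (121 kg) in truck 6; 79 kg remain.
Put P9 (98 kg) in truck 7; 102 kg remain.
7 trucks × 200 kg = 1400 kg; used 961 kg; unused 439 kg.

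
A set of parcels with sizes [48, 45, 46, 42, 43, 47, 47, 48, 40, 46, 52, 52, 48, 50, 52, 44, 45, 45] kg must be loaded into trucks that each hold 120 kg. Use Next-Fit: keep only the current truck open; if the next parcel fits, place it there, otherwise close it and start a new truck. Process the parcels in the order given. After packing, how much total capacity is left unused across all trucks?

48 kg → truck 1 (remaining 72 kg)
45 kg → truck 1 (remaining 27 kg)
46 kg → truck 2 (remaining 74 kg)
42 kg → truck 2 (remaining 32 kg)
43 kg → truck 3 (remaining 77 kg)
47 kg → truck 3 (remaining 30 kg)
47 kg → truck 4 (remaining 73 kg)
48 kg → truck 4 (remaining 25 kg)
40 kg → truck 5 (remaining 80 kg)
46 kg → truck 5 (remaining 34 kg)
52 kg → truck 6 (remaining 68 kg)
52 kg → truck 6 (remaining 16 kg)
48 kg → truck 7 (remaining 72 kg)
50 kg → truck 7 (remaining 22 kg)
52 kg → truck 8 (remaining 68 kg)
44 kg → truck 8 (remaining 24 kg)
45 kg → truck 9 (remaining 75 kg)
45 kg → truck 9 (remaining 30 kg)
9 trucks × 120 kg = 1080 kg; used 840 kg; unused 240 kg.

240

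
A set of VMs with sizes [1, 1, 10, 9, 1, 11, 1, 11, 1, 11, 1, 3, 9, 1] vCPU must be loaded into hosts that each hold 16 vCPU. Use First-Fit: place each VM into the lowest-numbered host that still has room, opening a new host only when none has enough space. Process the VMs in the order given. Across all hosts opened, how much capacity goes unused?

Put 1 vCPU in host 1; 15 vCPU remain.
Put 1 vCPU in host 1; 14 vCPU remain.
Put 10 vCPU in host 1; 4 vCPU remain.
Put 9 vCPU in host 2; 7 vCPU remain.
Put 1 vCPU in host 1; 3 vCPU remain.
Put 11 vCPU in host 3; 5 vCPU remain.
Put 1 vCPU in host 1; 2 vCPU remain.
Put 11 vCPU in host 4; 5 vCPU remain.
Put 1 vCPU in host 1; 1 vCPU remain.
Put 11 vCPU in host 5; 5 vCPU remain.
Put 1 vCPU in host 1; 0 vCPU remain.
Put 3 vCPU in host 2; 4 vCPU remain.
Put 9 vCPU in host 6; 7 vCPU remain.
Put 1 vCPU in host 2; 3 vCPU remain.
6 hosts × 16 vCPU = 96 vCPU; used 71 vCPU; unused 25 vCPU.

25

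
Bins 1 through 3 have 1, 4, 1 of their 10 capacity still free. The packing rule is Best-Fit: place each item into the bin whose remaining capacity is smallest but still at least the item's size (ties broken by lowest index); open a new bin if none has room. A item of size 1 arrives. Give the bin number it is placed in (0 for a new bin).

Bins with room: bin 1 (1), bin 2 (4), bin 3 (1).
Tightest fit is bin 1 with 1 free.

1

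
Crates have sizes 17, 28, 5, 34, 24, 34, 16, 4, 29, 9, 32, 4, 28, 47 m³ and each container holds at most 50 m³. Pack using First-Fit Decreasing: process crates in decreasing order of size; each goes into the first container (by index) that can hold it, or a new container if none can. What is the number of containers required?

Sorted descending: 47, 34, 34, 32, 29, 28, 28, 24, 17, 16, 9, 5, 4, 4.
Put 47 m³ in container 1; 3 m³ remain.
Put 34 m³ in container 2; 16 m³ remain.
Put 34 m³ in container 3; 16 m³ remain.
Put 32 m³ in container 4; 18 m³ remain.
Put 29 m³ in container 5; 21 m³ remain.
Put 28 m³ in container 6; 22 m³ remain.
Put 28 m³ in container 7; 22 m³ remain.
Put 24 m³ in container 8; 26 m³ remain.
Put 17 m³ in container 4; 1 m³ remain.
Put 16 m³ in container 2; 0 m³ remain.
Put 9 m³ in container 3; 7 m³ remain.
Put 5 m³ in container 3; 2 m³ remain.
Put 4 m³ in container 5; 17 m³ remain.
Put 4 m³ in container 5; 13 m³ remain.
Final containers: [47] [34,16] [34,9,5] [32,17] [29,4,4] [28] [28] [24].

8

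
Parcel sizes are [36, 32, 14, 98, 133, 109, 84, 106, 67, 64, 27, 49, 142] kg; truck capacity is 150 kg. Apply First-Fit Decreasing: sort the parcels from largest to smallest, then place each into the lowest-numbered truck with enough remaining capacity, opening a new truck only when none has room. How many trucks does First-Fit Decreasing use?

Sorted descending: 142, 133, 109, 106, 98, 84, 67, 64, 49, 36, 32, 27, 14.
Put 142 kg in truck 1; 8 kg remain.
Put 133 kg in truck 2; 17 kg remain.
Put 109 kg in truck 3; 41 kg remain.
Put 106 kg in truck 4; 44 kg remain.
Put 98 kg in truck 5; 52 kg remain.
Put 84 kg in truck 6; 66 kg remain.
Put 67 kg in truck 7; 83 kg remain.
Put 64 kg in truck 6; 2 kg remain.
Put 49 kg in truck 5; 3 kg remain.
Put 36 kg in truck 3; 5 kg remain.
Put 32 kg in truck 4; 12 kg remain.
Put 27 kg in truck 7; 56 kg remain.
Put 14 kg in truck 2; 3 kg remain.
Final trucks: [142] [133,14] [109,36] [106,32] [98,49] [84,64] [67,27].

7 trucks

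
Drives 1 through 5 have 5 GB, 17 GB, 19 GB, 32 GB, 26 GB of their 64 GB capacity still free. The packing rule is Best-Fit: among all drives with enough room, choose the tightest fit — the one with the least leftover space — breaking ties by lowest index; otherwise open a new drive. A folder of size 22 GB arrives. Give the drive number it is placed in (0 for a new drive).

Drives with room: drive 4 (32 GB), drive 5 (26 GB).
Tightest fit is drive 5 with 26 GB free.

5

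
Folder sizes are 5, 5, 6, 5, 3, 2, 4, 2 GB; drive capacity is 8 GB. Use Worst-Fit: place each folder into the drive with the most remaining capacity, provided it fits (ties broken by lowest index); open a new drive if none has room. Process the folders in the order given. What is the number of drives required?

5 drives

drive 1: place 5 GB, 3 GB left
drive 2: place 5 GB, 3 GB left
drive 3: place 6 GB, 2 GB left
drive 4: place 5 GB, 3 GB left
drive 1: place 3 GB, 0 GB left
drive 2: place 2 GB, 1 GB left
drive 5: place 4 GB, 4 GB left
drive 5: place 2 GB, 2 GB left
Final drives: [5,3] [5,2] [6] [5] [4,2].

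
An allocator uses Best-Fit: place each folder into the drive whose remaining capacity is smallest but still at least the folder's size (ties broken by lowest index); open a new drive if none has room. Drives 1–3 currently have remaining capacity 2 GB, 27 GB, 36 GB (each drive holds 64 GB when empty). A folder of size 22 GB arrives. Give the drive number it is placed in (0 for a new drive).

Drives with room: drive 2 (27 GB), drive 3 (36 GB).
Tightest fit is drive 2 with 27 GB free.

2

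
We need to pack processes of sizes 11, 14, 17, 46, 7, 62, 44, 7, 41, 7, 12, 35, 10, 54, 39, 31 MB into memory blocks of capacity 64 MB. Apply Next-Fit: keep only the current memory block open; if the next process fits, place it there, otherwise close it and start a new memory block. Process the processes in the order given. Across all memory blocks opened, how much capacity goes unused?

Put 11 MB in memory block 1; 53 MB remain.
Put 14 MB in memory block 1; 39 MB remain.
Put 17 MB in memory block 1; 22 MB remain.
Put 46 MB in memory block 2; 18 MB remain.
Put 7 MB in memory block 2; 11 MB remain.
Put 62 MB in memory block 3; 2 MB remain.
Put 44 MB in memory block 4; 20 MB remain.
Put 7 MB in memory block 4; 13 MB remain.
Put 41 MB in memory block 5; 23 MB remain.
Put 7 MB in memory block 5; 16 MB remain.
Put 12 MB in memory block 5; 4 MB remain.
Put 35 MB in memory block 6; 29 MB remain.
Put 10 MB in memory block 6; 19 MB remain.
Put 54 MB in memory block 7; 10 MB remain.
Put 39 MB in memory block 8; 25 MB remain.
Put 31 MB in memory block 9; 33 MB remain.
9 memory blocks × 64 MB = 576 MB; used 437 MB; unused 139 MB.

139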